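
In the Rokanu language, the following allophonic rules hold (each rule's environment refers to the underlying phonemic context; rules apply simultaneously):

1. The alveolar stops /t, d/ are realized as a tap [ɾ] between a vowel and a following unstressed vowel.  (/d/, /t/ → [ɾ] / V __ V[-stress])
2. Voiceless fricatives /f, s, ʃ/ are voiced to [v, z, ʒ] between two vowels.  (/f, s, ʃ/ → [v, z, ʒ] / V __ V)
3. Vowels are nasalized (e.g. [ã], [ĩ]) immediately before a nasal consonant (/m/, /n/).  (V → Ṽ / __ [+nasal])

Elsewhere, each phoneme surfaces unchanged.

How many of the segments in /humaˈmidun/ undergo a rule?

4

Segments that undergo a rule: /u/ → [ũ] (rule 3); /a/ → [ã] (rule 3); /d/ → [ɾ] (rule 1); /u/ → [ũ] (rule 3).
All other segments surface unchanged.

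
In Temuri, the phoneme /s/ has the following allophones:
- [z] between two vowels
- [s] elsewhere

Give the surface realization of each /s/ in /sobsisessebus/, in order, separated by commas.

[s], [s], [z], [s], [s], [s]

Occurrence 1 (position 1): no conditioning environment matches → elsewhere allophone [s].
Occurrence 2 (position 4): no conditioning environment matches → elsewhere allophone [s].
Occurrence 3 (position 6): between two vowels → [z].
Occurrence 4 (position 8): no conditioning environment matches → elsewhere allophone [s].
Occurrence 5 (position 9): no conditioning environment matches → elsewhere allophone [s].
Occurrence 6 (position 13): no conditioning environment matches → elsewhere allophone [s].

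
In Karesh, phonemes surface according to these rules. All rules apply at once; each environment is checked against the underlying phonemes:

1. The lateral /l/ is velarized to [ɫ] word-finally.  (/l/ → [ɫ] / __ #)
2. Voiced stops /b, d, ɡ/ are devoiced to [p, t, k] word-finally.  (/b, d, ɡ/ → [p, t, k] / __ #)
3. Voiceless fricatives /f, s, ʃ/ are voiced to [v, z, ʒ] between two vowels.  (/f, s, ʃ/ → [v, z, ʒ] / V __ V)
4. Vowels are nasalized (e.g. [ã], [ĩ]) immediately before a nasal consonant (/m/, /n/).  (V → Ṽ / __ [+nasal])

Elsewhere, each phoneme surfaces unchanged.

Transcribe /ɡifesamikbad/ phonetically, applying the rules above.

/ɡ/ (word-initial) fails the environment for rule 2, so it stays [ɡ].
/i/ (between /ɡ/ and /f/): rule 4 targets it, but not before a nasal consonant → unchanged [i].
/f/ meets the environment for rule 3 (between two vowels) → [v].
/e/ (between /f/ and /s/): rule 4 targets it, but not before a nasal consonant → unchanged [e].
Rule 3 applies to /s/ (between /e/ and /a/: between two vowels) → [z].
Rule 4 applies to /a/ (between /s/ and /m/: before a nasal consonant) → [ã].
/m/ (between /a/ and /i/): no rule targets it → [m].
/i/ — between /m/ and /k/; rule 4 does not apply here → [i].
/k/ (between /i/ and /b/): no rule targets it → [k].
/b/ (between /k/ and /a/) is in the target of rule 2 but the environment (word-finally) is not met → [b].
/a/ — between /b/ and /d/; rule 4 does not apply here → [a].
Rule 2 applies to /d/ (word-final: word-finally) → [t].

[ɡivezãmikbat]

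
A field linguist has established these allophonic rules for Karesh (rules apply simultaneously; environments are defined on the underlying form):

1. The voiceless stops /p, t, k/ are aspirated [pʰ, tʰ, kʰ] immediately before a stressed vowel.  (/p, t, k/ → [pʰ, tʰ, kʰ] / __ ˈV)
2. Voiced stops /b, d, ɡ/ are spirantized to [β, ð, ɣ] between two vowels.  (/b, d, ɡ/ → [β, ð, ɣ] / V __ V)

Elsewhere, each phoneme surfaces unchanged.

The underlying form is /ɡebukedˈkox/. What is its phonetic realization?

[ɡeβukedˈkʰox]

/ɡ/ (word-initial): rule 2 targets it, but not between two vowels → unchanged [ɡ].
/e/ (between /ɡ/ and /b/): no rule targets it → [e].
Rule 2 applies to /b/ (between /e/ and /u/: between two vowels) → [β].
/u/ stays [u].
/k/ (between /u/ and /e/) fails the environment for rule 1, so it stays [k].
/e/ (between /k/ and /d/): no rule targets it → [e].
/d/ — between /e/ and /k/; rule 2 does not apply here → [d].
/k/ (between /d/ and /o/): immediately before a stressed vowel, so rule 1 applies → [kʰ].
/o/ (between /k/ and /x/) is unaffected → [o].
/x/ — not in any rule's target class → [x].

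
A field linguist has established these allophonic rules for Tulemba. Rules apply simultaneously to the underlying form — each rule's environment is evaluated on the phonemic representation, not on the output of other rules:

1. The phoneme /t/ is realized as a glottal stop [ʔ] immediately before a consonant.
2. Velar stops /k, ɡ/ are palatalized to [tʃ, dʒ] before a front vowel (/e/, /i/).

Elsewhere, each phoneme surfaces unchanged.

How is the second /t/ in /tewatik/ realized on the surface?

/t/ — between /a/ and /i/; rule 1 does not apply here → [t].

[t]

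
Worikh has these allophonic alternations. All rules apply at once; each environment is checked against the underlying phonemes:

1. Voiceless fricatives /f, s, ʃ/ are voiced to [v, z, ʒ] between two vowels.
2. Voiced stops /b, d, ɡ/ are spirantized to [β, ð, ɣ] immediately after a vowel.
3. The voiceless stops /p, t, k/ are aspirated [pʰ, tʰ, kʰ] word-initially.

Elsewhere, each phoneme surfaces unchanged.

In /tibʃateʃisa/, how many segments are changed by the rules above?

4

Segments that undergo a rule: /t/ → [tʰ] (rule 3); /b/ → [β] (rule 2); /ʃ/ → [ʒ] (rule 1); /s/ → [z] (rule 1).
All other segments surface unchanged.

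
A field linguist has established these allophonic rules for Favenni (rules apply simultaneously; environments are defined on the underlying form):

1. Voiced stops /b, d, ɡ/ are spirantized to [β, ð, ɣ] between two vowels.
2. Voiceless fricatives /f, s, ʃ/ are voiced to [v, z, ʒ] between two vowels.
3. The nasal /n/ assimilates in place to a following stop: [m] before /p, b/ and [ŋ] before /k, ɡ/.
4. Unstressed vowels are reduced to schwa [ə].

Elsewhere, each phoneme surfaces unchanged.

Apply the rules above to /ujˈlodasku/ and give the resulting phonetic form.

[əjˈloðəskə]

/u/ (word-initial) occurs in an unstressed syllable → [ə] by rule 4.
/j/ stays [j].
/l/ — not in any rule's target class → [l].
/o/ (between /l/ and /d/) is in the target of rule 4 but the environment (in an unstressed syllable) is not met → [o].
Rule 1 applies to /d/ (between /o/ and /a/: between two vowels) → [ð].
Rule 4 applies to /a/ (between /d/ and /s/: in an unstressed syllable) → [ə].
/s/ (between /a/ and /k/) is in the target of rule 2 but the environment (between two vowels) is not met → [s].
/k/ stays [k].
/u/ (word-final) occurs in an unstressed syllable → [ə] by rule 4.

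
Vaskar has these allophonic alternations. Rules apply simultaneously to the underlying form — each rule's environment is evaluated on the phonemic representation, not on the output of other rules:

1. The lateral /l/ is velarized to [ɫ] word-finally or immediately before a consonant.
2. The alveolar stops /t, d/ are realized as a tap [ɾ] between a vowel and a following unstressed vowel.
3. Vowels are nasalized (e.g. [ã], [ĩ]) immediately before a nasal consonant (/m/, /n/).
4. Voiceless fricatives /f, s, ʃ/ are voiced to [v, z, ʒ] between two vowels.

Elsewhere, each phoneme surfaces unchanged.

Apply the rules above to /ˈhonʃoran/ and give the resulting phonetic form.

[ˈhõnʃorãn]

/h/ (word-initial): no rule targets it → [h].
Rule 3 applies to /o/ (between /h/ and /n/: before a nasal consonant) → [õ].
/n/ — not in any rule's target class → [n].
/ʃ/ (between /n/ and /o/): rule 4 targets it, but not between two vowels → unchanged [ʃ].
/o/ — between /ʃ/ and /r/; rule 3 does not apply here → [o].
/r/ — not in any rule's target class → [r].
/a/ meets the environment for rule 3 (before a nasal consonant) → [ã].
/n/ (word-final) is unaffected → [n].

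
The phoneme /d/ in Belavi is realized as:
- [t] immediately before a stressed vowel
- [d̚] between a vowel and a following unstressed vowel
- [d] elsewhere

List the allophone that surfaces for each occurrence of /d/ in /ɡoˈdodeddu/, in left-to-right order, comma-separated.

Occurrence 1 (position 3): immediately before a stressed vowel → [t].
Occurrence 2 (position 5): between a vowel and a following unstressed vowel → [d̚].
Occurrence 3 (position 7): no conditioning environment matches → elsewhere allophone [d].
Occurrence 4 (position 8): no conditioning environment matches → elsewhere allophone [d].

[t], [d̚], [d], [d]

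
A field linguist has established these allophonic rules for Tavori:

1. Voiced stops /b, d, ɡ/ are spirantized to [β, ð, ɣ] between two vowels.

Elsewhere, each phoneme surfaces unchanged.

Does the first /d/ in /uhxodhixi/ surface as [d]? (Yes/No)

Yes

/d/ (between /o/ and /h/): rule 1 targets it, but not between two vowels → unchanged [d].
The actual realization is [d], which matches [d].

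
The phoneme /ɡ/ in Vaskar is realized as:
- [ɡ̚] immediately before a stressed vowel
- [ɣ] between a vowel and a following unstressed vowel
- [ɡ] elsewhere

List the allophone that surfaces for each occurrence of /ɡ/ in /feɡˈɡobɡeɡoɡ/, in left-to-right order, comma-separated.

Occurrence 1 (position 3): no conditioning environment matches → elsewhere allophone [ɡ].
Occurrence 2 (position 4): immediately before a stressed vowel → [ɡ̚].
Occurrence 3 (position 7): no conditioning environment matches → elsewhere allophone [ɡ].
Occurrence 4 (position 9): between a vowel and a following unstressed vowel → [ɣ].
Occurrence 5 (position 11): no conditioning environment matches → elsewhere allophone [ɡ].

[ɡ], [ɡ̚], [ɡ], [ɣ], [ɡ]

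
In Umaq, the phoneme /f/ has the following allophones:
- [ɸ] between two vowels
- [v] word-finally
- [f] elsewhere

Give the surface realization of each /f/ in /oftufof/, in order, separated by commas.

Occurrence 1 (position 2): no conditioning environment matches → elsewhere allophone [f].
Occurrence 2 (position 5): between two vowels → [ɸ].
Occurrence 3 (position 7): word-finally → [v].

[f], [ɸ], [v]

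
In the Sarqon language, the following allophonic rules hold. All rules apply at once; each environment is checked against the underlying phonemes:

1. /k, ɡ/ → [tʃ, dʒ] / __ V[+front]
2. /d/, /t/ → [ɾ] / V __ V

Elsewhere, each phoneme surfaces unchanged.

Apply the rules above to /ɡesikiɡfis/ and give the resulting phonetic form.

/ɡ/ (word-initial) occurs before a front vowel → [dʒ] by rule 1.
/e/ — not in any rule's target class → [e].
/s/ stays [s].
/i/ stays [i].
Rule 1 applies to /k/ (between /i/ and /i/: before a front vowel) → [tʃ].
/i/ (between /k/ and /ɡ/) is unaffected → [i].
/ɡ/ (between /i/ and /f/): rule 1 targets it, but not before a front vowel → unchanged [ɡ].
/f/ stays [f].
/i/ stays [i].
/s/ stays [s].

[dʒesitʃiɡfis]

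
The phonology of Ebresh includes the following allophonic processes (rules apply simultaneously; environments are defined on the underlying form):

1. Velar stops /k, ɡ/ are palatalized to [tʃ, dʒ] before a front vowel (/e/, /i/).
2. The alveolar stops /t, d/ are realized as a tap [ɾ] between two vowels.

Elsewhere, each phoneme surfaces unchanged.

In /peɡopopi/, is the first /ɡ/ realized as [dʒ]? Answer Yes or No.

No

/ɡ/ (between /e/ and /o/) fails the environment for rule 1, so it stays [ɡ].
The actual realization is [ɡ], not [dʒ].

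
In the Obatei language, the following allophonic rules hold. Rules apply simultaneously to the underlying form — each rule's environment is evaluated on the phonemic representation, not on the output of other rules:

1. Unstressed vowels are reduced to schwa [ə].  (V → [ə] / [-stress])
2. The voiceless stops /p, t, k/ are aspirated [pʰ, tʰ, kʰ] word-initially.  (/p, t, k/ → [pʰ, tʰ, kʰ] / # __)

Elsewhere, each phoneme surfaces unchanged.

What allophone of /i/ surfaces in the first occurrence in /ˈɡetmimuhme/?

Rule 1 applies to /i/ (between /m/ and /m/: in an unstressed syllable) → [ə].

[ə]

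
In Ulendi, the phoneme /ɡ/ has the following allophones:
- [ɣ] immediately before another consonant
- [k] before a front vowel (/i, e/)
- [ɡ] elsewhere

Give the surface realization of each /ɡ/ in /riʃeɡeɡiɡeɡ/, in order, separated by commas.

[k], [k], [k], [ɡ]

Occurrence 1 (position 5): before a front vowel (/i, e/) → [k].
Occurrence 2 (position 7): before a front vowel (/i, e/) → [k].
Occurrence 3 (position 9): before a front vowel (/i, e/) → [k].
Occurrence 4 (position 11): no conditioning environment matches → elsewhere allophone [ɡ].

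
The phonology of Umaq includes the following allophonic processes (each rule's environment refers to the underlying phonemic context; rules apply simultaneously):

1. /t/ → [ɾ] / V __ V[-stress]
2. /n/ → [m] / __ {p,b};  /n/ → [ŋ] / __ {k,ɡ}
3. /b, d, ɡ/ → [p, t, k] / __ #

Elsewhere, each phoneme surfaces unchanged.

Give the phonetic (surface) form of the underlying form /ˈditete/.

[ˈdiɾeɾe]

/d/ (word-initial): rule 3 targets it, but not word-finally → unchanged [d].
/i/ (between /d/ and /t/): no rule targets it → [i].
Rule 1 applies to /t/ (between /i/ and /e/: between a vowel and a following unstressed vowel) → [ɾ].
/e/ (between /t/ and /t/): no rule targets it → [e].
/t/ meets the environment for rule 1 (between a vowel and a following unstressed vowel) → [ɾ].
/e/ stays [e].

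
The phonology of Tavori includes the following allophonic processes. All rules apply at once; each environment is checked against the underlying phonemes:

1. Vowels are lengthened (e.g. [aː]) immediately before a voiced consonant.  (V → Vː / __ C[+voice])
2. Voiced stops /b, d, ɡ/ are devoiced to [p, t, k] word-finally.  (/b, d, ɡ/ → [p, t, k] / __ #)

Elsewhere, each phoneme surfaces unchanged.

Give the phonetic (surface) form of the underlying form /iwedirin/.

/i/ meets the environment for rule 1 (before a voiced consonant) → [iː].
/w/ (between /i/ and /e/) is unaffected → [w].
Rule 1 applies to /e/ (between /w/ and /d/: before a voiced consonant) → [eː].
/d/ (between /e/ and /i/): rule 2 targets it, but not word-finally → unchanged [d].
/i/ — between /d/ and /r/, before a voiced consonant — surfaces as [iː] (rule 1).
/r/ stays [r].
/i/ — between /r/ and /n/, before a voiced consonant — surfaces as [iː] (rule 1).
/n/ (word-final) is unaffected → [n].

[iːweːdiːriːn]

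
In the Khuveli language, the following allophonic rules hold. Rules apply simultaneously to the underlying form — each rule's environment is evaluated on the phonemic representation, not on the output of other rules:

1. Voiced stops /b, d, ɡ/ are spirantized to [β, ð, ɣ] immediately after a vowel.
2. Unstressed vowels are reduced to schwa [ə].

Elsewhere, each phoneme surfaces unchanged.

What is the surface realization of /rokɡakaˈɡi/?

/r/ (word-initial) is unaffected → [r].
/o/ meets the environment for rule 2 (in an unstressed syllable) → [ə].
/k/ stays [k].
/ɡ/ — between /k/ and /a/; rule 1 does not apply here → [ɡ].
/a/ (between /ɡ/ and /k/): in an unstressed syllable, so rule 2 applies → [ə].
/k/ — not in any rule's target class → [k].
Rule 2 applies to /a/ (between /k/ and /ɡ/: in an unstressed syllable) → [ə].
/ɡ/ (between /a/ and /i/) occurs immediately after a vowel → [ɣ] by rule 1.
/i/ — word-final; rule 2 does not apply here → [i].

[rəkɡəkəˈɣi]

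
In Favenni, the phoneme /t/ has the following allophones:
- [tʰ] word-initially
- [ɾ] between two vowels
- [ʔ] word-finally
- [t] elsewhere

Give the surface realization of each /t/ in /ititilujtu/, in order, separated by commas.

Occurrence 1 (position 2): between two vowels → [ɾ].
Occurrence 2 (position 4): between two vowels → [ɾ].
Occurrence 3 (position 9): no conditioning environment matches → elsewhere allophone [t].

[ɾ], [ɾ], [t]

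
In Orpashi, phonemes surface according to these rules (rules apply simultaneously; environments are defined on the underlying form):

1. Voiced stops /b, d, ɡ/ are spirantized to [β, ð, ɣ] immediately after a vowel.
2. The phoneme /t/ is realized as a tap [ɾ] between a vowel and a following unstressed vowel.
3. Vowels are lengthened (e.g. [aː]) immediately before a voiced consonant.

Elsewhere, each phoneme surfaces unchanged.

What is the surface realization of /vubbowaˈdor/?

/v/ stays [v].
/u/ (between /v/ and /b/): before a voiced consonant, so rule 3 applies → [uː].
Rule 1 applies to /b/ (between /u/ and /b/: immediately after a vowel) → [β].
/b/ — between /b/ and /o/; rule 1 does not apply here → [b].
/o/ (between /b/ and /w/) occurs before a voiced consonant → [oː] by rule 3.
/w/ (between /o/ and /a/) is unaffected → [w].
/a/ — between /w/ and /d/, before a voiced consonant — surfaces as [aː] (rule 3).
/d/ (between /a/ and /o/): immediately after a vowel, so rule 1 applies → [ð].
/o/ (between /d/ and /r/): before a voiced consonant, so rule 3 applies → [oː].
/r/ stays [r].

[vuːβboːwaːˈðoːr]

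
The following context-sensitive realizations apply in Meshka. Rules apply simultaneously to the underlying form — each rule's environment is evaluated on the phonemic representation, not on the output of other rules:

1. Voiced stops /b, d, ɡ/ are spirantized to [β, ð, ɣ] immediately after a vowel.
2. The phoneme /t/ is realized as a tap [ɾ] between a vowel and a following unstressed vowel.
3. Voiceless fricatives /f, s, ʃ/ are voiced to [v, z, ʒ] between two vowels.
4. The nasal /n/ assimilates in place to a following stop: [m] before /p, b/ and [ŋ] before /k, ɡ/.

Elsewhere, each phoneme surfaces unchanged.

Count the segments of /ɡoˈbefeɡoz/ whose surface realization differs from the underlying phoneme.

3

Segments that undergo a rule: /b/ → [β] (rule 1); /f/ → [v] (rule 3); /ɡ/ → [ɣ] (rule 1).
All other segments surface unchanged.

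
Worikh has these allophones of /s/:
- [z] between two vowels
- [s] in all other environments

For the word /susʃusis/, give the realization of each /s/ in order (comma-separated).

[s], [s], [z], [s]

Occurrence 1 (position 1): no conditioning environment matches → elsewhere allophone [s].
Occurrence 2 (position 3): no conditioning environment matches → elsewhere allophone [s].
Occurrence 3 (position 6): between two vowels → [z].
Occurrence 4 (position 8): no conditioning environment matches → elsewhere allophone [s].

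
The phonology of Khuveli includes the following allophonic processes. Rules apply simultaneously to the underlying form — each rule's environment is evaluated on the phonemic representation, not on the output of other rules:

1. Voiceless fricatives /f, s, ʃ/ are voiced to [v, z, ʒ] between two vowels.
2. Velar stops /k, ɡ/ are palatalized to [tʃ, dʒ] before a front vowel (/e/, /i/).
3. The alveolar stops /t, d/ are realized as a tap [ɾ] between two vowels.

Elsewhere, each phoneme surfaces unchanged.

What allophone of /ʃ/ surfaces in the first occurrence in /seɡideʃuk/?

Rule 1 applies to /ʃ/ (between /e/ and /u/: between two vowels) → [ʒ].

[ʒ]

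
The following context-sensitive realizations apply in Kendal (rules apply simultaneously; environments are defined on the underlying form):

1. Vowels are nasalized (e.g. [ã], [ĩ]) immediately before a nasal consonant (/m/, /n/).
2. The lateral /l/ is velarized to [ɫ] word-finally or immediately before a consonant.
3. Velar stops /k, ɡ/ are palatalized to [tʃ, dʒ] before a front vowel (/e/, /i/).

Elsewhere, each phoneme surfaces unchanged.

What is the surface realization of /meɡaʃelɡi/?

[meɡaʃeɫdʒi]

/m/ — not in any rule's target class → [m].
/e/ (between /m/ and /ɡ/): rule 1 targets it, but not before a nasal consonant → unchanged [e].
/ɡ/ (between /e/ and /a/): rule 3 targets it, but not before a front vowel → unchanged [ɡ].
/a/ (between /ɡ/ and /ʃ/) fails the environment for rule 1, so it stays [a].
/ʃ/ stays [ʃ].
/e/ — between /ʃ/ and /l/; rule 1 does not apply here → [e].
/l/ (between /e/ and /ɡ/): word-finally or immediately before a consonant, so rule 2 applies → [ɫ].
/ɡ/ (between /l/ and /i/): before a front vowel, so rule 3 applies → [dʒ].
/i/ — word-final; rule 1 does not apply here → [i].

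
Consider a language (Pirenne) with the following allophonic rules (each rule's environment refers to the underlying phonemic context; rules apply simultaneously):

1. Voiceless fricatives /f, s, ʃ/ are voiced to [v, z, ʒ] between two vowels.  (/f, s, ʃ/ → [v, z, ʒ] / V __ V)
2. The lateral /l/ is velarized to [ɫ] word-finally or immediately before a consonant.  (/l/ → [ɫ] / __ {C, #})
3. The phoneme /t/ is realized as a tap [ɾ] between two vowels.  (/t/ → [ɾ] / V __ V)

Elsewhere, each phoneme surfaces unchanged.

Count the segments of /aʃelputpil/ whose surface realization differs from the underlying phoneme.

Segments that undergo a rule: /ʃ/ → [ʒ] (rule 1); /l/ → [ɫ] (rule 2); /l/ → [ɫ] (rule 2).
All other segments surface unchanged.

3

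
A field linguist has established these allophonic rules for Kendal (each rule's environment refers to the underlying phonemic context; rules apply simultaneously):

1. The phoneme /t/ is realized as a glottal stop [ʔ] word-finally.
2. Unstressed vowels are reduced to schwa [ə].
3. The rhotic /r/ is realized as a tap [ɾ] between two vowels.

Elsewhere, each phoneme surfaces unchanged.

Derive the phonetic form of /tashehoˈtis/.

/t/ (word-initial): rule 1 targets it, but not word-finally → unchanged [t].
/a/ (between /t/ and /s/): in an unstressed syllable, so rule 2 applies → [ə].
/s/ (between /a/ and /h/): no rule targets it → [s].
/h/ stays [h].
/e/ — between /h/ and /h/, in an unstressed syllable — surfaces as [ə] (rule 2).
/h/ (between /e/ and /o/): no rule targets it → [h].
/o/ meets the environment for rule 2 (in an unstressed syllable) → [ə].
/t/ (between /o/ and /i/) is in the target of rule 1 but the environment (word-finally) is not met → [t].
/i/ (between /t/ and /s/) fails the environment for rule 2, so it stays [i].
/s/ — not in any rule's target class → [s].

[təshəhəˈtis]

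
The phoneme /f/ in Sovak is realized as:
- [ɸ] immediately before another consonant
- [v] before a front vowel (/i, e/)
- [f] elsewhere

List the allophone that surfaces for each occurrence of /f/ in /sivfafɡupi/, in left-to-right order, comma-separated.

Occurrence 1 (position 4): no conditioning environment matches → elsewhere allophone [f].
Occurrence 2 (position 6): immediately before another consonant → [ɸ].

[f], [ɸ]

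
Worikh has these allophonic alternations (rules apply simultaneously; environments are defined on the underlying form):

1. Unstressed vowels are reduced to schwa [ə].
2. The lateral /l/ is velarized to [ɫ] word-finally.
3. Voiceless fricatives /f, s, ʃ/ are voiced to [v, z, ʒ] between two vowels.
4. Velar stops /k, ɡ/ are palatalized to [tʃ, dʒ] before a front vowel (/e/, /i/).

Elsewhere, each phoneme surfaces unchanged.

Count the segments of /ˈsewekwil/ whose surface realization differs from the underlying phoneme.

3

Segments that undergo a rule: /e/ → [ə] (rule 1); /i/ → [ə] (rule 1); /l/ → [ɫ] (rule 2).
All other segments surface unchanged.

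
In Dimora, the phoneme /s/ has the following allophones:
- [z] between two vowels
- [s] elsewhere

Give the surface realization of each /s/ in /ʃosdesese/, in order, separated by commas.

Occurrence 1 (position 3): no conditioning environment matches → elsewhere allophone [s].
Occurrence 2 (position 6): between two vowels → [z].
Occurrence 3 (position 8): between two vowels → [z].

[s], [z], [z]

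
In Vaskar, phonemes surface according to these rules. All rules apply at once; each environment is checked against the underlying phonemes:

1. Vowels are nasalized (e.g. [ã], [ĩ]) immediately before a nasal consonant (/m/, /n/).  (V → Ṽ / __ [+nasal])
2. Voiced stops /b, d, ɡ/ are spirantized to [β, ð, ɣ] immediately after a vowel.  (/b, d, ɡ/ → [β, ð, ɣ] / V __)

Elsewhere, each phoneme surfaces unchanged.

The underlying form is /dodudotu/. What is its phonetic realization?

[doðuðotu]

/d/ (word-initial) fails the environment for rule 2, so it stays [d].
/o/ (between /d/ and /d/) is in the target of rule 1 but the environment (before a nasal consonant) is not met → [o].
Rule 2 applies to /d/ (between /o/ and /u/: immediately after a vowel) → [ð].
/u/ (between /d/ and /d/) is in the target of rule 1 but the environment (before a nasal consonant) is not met → [u].
/d/ — between /u/ and /o/, immediately after a vowel — surfaces as [ð] (rule 2).
/o/ (between /d/ and /t/) fails the environment for rule 1, so it stays [o].
/t/ stays [t].
/u/ (word-final) fails the environment for rule 1, so it stays [u].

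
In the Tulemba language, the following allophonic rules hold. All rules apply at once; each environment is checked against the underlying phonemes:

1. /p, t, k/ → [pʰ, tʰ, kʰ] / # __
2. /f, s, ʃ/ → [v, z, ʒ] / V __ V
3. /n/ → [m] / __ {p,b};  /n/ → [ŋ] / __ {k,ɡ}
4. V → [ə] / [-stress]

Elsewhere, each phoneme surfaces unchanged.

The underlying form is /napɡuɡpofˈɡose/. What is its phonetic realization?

/n/ (word-initial) is in the target of rule 3 but the environment (before a labial or velar stop) is not met → [n].
/a/ — between /n/ and /p/, in an unstressed syllable — surfaces as [ə] (rule 4).
/p/ (between /a/ and /ɡ/) is in the target of rule 1 but the environment (word-initially) is not met → [p].
/ɡ/ — not in any rule's target class → [ɡ].
/u/ (between /ɡ/ and /ɡ/) occurs in an unstressed syllable → [ə] by rule 4.
/ɡ/ stays [ɡ].
/p/ (between /ɡ/ and /o/) fails the environment for rule 1, so it stays [p].
/o/ — between /p/ and /f/, in an unstressed syllable — surfaces as [ə] (rule 4).
/f/ (between /o/ and /ɡ/) is in the target of rule 2 but the environment (between two vowels) is not met → [f].
/ɡ/ (between /f/ and /o/): no rule targets it → [ɡ].
/o/ (between /ɡ/ and /s/) fails the environment for rule 4, so it stays [o].
/s/ — between /o/ and /e/, between two vowels — surfaces as [z] (rule 2).
/e/ (word-final) occurs in an unstressed syllable → [ə] by rule 4.

[nəpɡəɡpəfˈɡozə]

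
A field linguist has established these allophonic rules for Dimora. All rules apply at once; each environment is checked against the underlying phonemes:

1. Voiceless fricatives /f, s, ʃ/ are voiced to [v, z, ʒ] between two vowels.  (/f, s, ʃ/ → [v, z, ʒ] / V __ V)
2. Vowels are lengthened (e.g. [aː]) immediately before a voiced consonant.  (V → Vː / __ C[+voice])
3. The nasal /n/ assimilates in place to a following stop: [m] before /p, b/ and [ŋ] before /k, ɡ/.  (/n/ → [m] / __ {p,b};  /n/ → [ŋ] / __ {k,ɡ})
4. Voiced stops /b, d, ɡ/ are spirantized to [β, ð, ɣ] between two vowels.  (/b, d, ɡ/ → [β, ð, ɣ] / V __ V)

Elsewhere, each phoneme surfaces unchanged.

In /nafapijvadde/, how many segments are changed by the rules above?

3

Segments that undergo a rule: /f/ → [v] (rule 1); /i/ → [iː] (rule 2); /a/ → [aː] (rule 2).
All other segments surface unchanged.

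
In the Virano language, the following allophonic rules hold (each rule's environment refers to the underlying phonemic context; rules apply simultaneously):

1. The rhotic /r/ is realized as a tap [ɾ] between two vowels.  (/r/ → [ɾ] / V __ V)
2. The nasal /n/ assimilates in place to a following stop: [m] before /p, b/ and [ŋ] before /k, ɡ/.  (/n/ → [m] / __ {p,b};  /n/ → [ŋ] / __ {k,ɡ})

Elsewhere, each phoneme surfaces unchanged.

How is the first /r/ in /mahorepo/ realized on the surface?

[ɾ]

/r/ (between /o/ and /e/) occurs between two vowels → [ɾ] by rule 1.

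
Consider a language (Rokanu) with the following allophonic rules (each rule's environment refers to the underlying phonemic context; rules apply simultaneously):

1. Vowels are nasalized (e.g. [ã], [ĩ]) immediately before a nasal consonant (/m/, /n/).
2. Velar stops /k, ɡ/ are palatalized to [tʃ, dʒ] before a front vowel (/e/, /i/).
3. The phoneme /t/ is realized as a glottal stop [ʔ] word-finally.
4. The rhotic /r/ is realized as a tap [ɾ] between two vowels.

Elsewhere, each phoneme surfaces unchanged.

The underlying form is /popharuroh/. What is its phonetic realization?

[pophaɾuɾoh]

/p/ (word-initial): no rule targets it → [p].
/o/ (between /p/ and /p/) fails the environment for rule 1, so it stays [o].
/p/ stays [p].
/h/ — not in any rule's target class → [h].
/a/ (between /h/ and /r/) is in the target of rule 1 but the environment (before a nasal consonant) is not met → [a].
/r/ meets the environment for rule 4 (between two vowels) → [ɾ].
/u/ — between /r/ and /r/; rule 1 does not apply here → [u].
/r/ (between /u/ and /o/) occurs between two vowels → [ɾ] by rule 4.
/o/ (between /r/ and /h/) is in the target of rule 1 but the environment (before a nasal consonant) is not met → [o].
/h/ stays [h].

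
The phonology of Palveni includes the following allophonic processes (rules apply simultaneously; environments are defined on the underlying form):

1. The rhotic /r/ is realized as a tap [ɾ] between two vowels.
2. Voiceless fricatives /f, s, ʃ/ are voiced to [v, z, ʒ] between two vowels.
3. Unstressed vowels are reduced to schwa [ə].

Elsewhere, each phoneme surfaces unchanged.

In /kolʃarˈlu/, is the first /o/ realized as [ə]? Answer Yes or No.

Rule 3 applies to /o/ (between /k/ and /l/: in an unstressed syllable) → [ə].
The actual realization is [ə], which matches [ə].

Yes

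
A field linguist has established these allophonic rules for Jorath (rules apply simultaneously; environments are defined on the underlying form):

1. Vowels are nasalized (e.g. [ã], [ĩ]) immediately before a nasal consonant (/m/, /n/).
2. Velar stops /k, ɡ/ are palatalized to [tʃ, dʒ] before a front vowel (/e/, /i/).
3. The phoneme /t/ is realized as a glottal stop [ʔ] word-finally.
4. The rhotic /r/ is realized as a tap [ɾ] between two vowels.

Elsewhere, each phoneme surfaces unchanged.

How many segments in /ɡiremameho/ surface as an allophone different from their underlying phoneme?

4

Segments that undergo a rule: /ɡ/ → [dʒ] (rule 2); /r/ → [ɾ] (rule 4); /e/ → [ẽ] (rule 1); /a/ → [ã] (rule 1).
All other segments surface unchanged.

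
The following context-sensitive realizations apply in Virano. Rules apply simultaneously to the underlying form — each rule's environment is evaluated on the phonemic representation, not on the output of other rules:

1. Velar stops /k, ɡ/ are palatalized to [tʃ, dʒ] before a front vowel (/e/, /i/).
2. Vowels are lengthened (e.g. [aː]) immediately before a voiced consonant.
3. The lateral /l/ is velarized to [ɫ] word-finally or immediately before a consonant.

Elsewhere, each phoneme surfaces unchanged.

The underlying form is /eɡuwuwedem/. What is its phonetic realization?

[eːɡuːwuːweːdeːm]

/e/ meets the environment for rule 2 (before a voiced consonant) → [eː].
/ɡ/ (between /e/ and /u/): rule 1 targets it, but not before a front vowel → unchanged [ɡ].
/u/ — between /ɡ/ and /w/, before a voiced consonant — surfaces as [uː] (rule 2).
/w/ (between /u/ and /u/): no rule targets it → [w].
Rule 2 applies to /u/ (between /w/ and /w/: before a voiced consonant) → [uː].
/w/ stays [w].
/e/ (between /w/ and /d/) occurs before a voiced consonant → [eː] by rule 2.
/d/ stays [d].
/e/ (between /d/ and /m/): before a voiced consonant, so rule 2 applies → [eː].
/m/ (word-final) is unaffected → [m].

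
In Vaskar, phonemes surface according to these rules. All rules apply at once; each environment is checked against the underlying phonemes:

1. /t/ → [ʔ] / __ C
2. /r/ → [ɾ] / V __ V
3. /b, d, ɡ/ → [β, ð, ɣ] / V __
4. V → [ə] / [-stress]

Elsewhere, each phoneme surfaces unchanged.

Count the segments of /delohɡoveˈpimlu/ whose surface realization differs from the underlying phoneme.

Segments that undergo a rule: /e/ → [ə] (rule 4); /o/ → [ə] (rule 4); /o/ → [ə] (rule 4); /e/ → [ə] (rule 4); /u/ → [ə] (rule 4).
All other segments surface unchanged.

5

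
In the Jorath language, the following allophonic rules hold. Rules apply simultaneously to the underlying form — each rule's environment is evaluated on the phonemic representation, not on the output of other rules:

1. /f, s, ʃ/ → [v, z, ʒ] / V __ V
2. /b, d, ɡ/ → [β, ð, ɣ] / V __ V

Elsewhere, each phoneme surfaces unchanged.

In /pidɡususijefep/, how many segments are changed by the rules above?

3

Segments that undergo a rule: /s/ → [z] (rule 1); /s/ → [z] (rule 1); /f/ → [v] (rule 1).
All other segments surface unchanged.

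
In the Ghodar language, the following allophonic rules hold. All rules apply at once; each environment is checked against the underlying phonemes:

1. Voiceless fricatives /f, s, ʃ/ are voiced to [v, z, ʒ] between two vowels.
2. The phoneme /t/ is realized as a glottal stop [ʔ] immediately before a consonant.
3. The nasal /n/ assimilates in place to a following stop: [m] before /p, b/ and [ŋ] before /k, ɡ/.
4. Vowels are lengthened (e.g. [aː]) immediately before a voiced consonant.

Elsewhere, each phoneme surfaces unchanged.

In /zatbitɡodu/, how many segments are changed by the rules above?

3

Segments that undergo a rule: /t/ → [ʔ] (rule 2); /t/ → [ʔ] (rule 2); /o/ → [oː] (rule 4).
All other segments surface unchanged.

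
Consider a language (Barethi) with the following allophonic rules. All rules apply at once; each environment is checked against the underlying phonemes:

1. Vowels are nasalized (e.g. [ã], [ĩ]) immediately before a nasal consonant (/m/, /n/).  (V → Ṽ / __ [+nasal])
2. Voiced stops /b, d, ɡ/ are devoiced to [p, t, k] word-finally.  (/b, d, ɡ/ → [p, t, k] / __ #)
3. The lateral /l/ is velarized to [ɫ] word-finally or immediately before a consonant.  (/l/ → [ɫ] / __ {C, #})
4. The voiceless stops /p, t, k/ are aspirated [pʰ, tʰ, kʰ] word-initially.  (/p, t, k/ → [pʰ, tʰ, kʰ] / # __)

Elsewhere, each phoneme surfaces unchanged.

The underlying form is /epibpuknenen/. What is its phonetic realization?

/e/ (word-initial): rule 1 targets it, but not before a nasal consonant → unchanged [e].
/p/ (between /e/ and /i/): rule 4 targets it, but not word-initially → unchanged [p].
/i/ (between /p/ and /b/): rule 1 targets it, but not before a nasal consonant → unchanged [i].
/b/ (between /i/ and /p/) fails the environment for rule 2, so it stays [b].
/p/ (between /b/ and /u/) fails the environment for rule 4, so it stays [p].
/u/ (between /p/ and /k/) is in the target of rule 1 but the environment (before a nasal consonant) is not met → [u].
/k/ — between /u/ and /n/; rule 4 does not apply here → [k].
/n/ — not in any rule's target class → [n].
/e/ meets the environment for rule 1 (before a nasal consonant) → [ẽ].
/n/ — not in any rule's target class → [n].
/e/ (between /n/ and /n/): before a nasal consonant, so rule 1 applies → [ẽ].
/n/ (word-final) is unaffected → [n].

[epibpuknẽnẽn]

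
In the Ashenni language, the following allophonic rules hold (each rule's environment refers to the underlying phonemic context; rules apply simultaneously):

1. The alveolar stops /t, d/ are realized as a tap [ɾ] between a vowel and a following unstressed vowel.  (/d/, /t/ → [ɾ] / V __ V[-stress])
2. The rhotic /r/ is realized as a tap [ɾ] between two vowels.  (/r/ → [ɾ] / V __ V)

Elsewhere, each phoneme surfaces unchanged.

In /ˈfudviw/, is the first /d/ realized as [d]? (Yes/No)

/d/ (between /u/ and /v/) is in the target of rule 1 but the environment (between a vowel and a following unstressed vowel) is not met → [d].
The actual realization is [d], which matches [d].

Yes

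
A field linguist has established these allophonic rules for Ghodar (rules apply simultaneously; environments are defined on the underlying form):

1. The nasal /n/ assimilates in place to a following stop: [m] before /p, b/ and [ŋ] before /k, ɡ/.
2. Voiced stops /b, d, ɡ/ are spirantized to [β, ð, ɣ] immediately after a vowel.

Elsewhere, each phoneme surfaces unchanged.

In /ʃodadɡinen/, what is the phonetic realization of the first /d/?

[ð]

/d/ (between /o/ and /a/) occurs immediately after a vowel → [ð] by rule 2.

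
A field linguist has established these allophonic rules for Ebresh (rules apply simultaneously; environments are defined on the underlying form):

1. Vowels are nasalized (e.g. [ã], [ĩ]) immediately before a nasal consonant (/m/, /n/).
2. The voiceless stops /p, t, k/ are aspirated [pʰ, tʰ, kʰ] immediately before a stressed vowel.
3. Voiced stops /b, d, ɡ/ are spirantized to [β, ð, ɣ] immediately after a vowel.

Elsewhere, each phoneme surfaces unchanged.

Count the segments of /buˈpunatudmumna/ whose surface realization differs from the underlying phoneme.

Segments that undergo a rule: /p/ → [pʰ] (rule 2); /u/ → [ũ] (rule 1); /d/ → [ð] (rule 3); /u/ → [ũ] (rule 1).
All other segments surface unchanged.

4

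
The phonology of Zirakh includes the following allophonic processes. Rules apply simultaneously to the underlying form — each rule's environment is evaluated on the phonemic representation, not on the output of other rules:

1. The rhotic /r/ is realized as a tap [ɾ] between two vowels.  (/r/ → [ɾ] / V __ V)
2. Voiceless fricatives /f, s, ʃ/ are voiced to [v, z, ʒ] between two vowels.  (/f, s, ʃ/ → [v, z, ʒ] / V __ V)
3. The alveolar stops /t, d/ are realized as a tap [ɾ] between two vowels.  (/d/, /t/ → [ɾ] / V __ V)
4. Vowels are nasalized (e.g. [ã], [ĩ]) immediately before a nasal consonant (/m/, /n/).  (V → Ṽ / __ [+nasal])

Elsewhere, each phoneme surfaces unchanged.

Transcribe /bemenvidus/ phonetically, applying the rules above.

/e/ (between /b/ and /m/) occurs before a nasal consonant → [ẽ] by rule 4.
/e/ — between /m/ and /n/, before a nasal consonant — surfaces as [ẽ] (rule 4).
/i/ (between /v/ and /d/) is in the target of rule 4 but the environment (before a nasal consonant) is not met → [i].
/d/ meets the environment for rule 3 (between two vowels) → [ɾ].
/u/ (between /d/ and /s/) fails the environment for rule 4, so it stays [u].
/s/ (word-final) fails the environment for rule 2, so it stays [s].

[bẽmẽnviɾus]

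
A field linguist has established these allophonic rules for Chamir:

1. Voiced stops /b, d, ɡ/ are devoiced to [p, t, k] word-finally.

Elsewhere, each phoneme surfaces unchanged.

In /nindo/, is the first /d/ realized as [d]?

/d/ (between /n/ and /o/) fails the environment for rule 1, so it stays [d].
The actual realization is [d], which matches [d].

Yes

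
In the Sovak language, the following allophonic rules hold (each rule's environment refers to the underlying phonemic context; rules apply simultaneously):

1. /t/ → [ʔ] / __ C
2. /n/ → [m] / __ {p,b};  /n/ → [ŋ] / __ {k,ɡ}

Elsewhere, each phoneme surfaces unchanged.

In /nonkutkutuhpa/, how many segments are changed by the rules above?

Segments that undergo a rule: /n/ → [ŋ] (rule 2); /t/ → [ʔ] (rule 1).
All other segments surface unchanged.

2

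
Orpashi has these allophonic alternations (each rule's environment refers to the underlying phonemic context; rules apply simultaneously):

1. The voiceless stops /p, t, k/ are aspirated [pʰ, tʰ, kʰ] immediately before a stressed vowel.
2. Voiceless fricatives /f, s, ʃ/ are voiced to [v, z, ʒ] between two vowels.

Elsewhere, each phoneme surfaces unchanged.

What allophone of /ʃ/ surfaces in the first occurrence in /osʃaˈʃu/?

/ʃ/ (between /s/ and /a/) is in the target of rule 2 but the environment (between two vowels) is not met → [ʃ].

[ʃ]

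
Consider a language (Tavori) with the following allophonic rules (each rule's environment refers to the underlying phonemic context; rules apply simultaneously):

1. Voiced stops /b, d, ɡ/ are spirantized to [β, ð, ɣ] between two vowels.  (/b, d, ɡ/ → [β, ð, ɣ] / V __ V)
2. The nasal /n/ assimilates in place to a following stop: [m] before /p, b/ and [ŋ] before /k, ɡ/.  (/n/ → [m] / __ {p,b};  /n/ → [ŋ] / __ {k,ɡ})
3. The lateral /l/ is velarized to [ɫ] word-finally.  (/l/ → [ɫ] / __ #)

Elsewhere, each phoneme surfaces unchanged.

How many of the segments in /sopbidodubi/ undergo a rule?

3

Segments that undergo a rule: /d/ → [ð] (rule 1); /d/ → [ð] (rule 1); /b/ → [β] (rule 1).
All other segments surface unchanged.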